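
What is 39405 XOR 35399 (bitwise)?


0b1001100111101101 ^ 0b1000101001000111 = 0b1001110101010 = 5034

5034


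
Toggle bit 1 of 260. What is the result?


260 ^ (1 << 1) = 260 ^ 2 = 262

262


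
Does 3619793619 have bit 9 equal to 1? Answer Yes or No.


0b11010111110000011010101011010011, bit 9 = 1. Yes

Yes


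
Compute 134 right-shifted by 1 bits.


0b10000110 >> 1 = 0b1000011 = 67

67


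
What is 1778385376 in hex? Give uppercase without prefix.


1778385376 = 6A0001E0 hex

6A0001E0


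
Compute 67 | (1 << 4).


67 | (1 << 4) = 67 | 16 = 83

83


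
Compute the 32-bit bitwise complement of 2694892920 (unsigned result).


~0b10100000101000001100110101111000 = 0b1011111010111110011001010000111 = 1600074375 (32-bit unsigned)

1600074375


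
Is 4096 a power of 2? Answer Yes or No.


0b1000000000000. Only one bit set => Yes

Yes


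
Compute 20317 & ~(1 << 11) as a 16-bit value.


20317 & ~(1 << 11) = 18269

18269


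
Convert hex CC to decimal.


CC hex = 204 decimal

204


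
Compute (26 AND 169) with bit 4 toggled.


Step 1: 26 & 169 = 8
Step 2: 8 ^ (1 << 4) = 8 ^ 16 = 24

24


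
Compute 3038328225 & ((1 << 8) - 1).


3038328225 & 255 = 161

161


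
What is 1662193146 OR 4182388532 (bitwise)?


0b1100011000100110000110111111010 | 0b11111001010010100010111100110100 = 0b11111011010110110010111111111110 = 4217057278

4217057278


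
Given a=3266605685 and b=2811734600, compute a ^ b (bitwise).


3266605685 ^ 2811734600 = 1696847933

1696847933


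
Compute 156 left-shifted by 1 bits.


0b10011100 << 1 = 0b100111000 = 312

312


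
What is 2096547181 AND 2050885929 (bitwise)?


0b1111100111101101100010101101101 & 0b1111010001111100000100100101001 = 0b1111000001101100000000100101001 = 2016805161

2016805161


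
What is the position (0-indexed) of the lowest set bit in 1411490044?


0b1010100001000011010000011111100. Lowest set bit at position 2

2


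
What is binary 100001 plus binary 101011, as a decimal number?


100001 + 101011 = 1001100 = 76

76


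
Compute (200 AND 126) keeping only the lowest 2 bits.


Step 1: 200 & 126 = 72
Step 2: 72 & 3 = 0

0


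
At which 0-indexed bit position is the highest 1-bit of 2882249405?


0b10101011110010111010001010111101. Highest set bit at position 31

31


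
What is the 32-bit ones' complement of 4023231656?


4023231656 ^ 4294967295 = 271735639

271735639


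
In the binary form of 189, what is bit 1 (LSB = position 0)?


0b10111101, position 1 = 0

0


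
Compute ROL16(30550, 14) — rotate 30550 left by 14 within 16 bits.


Rotate 0b111011101010110 left by 14 (16-bit) = 0b1001110111010101 = 40405

40405


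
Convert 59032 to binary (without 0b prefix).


59032 = 1110011010011000 in binary

1110011010011000


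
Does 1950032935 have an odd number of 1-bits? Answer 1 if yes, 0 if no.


0b1110100001110110010010000100111 has 15 ones => parity 1

1


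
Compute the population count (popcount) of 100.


0b1100100 has 3 set bits

3


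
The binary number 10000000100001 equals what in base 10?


10000000100001 in decimal = 8225

8225


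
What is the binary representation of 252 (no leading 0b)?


252 = 11111100 in binary

11111100


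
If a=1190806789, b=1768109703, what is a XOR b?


1190806789 ^ 1768109703 = 798585730

798585730


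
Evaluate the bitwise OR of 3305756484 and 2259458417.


0b11000101000010011101011101000100 | 0b10000110101011001001100101110001 = 0b11000111101011011101111101110101 = 3350060917

3350060917


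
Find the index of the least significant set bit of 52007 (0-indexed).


0b1100101100100111. Lowest set bit at position 0

0


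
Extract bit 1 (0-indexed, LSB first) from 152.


0b10011000, position 1 = 0

0


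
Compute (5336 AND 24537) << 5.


Step 1: 5336 & 24537 = 5336
Step 2: 5336 << 5 = 170752

170752


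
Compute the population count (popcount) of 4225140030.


0b11111011110101101000010100111110 has 20 set bits

20


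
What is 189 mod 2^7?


189 & 127 = 61

61


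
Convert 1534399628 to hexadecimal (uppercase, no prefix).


1534399628 = 5B75148C hex

5B75148C


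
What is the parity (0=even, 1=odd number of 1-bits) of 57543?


0b1110000011000111 has 8 ones => parity 0

0


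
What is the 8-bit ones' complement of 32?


32 ^ 255 = 223

223


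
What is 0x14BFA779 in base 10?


14BFA779 hex = 348104569 decimal

348104569


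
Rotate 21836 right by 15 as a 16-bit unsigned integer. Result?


Rotate 0b101010101001100 right by 15 (16-bit) = 0b1010101010011000 = 43672

43672


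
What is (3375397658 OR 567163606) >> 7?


Step 1: 3375397658 | 567163606 = 3925769182
Step 2: 3925769182 >> 7 = 30670071

30670071


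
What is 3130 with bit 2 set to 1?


3130 | (1 << 2) = 3130 | 4 = 3134

3134


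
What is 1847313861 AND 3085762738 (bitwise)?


0b1101110000110111100010111000101 & 0b10110111111011010000000010110010 = 0b100110000010010000000010000000 = 638124160

638124160


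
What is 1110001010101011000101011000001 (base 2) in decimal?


1110001010101011000101011000001 in decimal = 1901431489

1901431489


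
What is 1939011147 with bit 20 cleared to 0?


1939011147 & ~(1 << 20) = 1937962571

1937962571


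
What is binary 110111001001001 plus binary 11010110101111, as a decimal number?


110111001001001 + 11010110101111 = 1010001111111000 = 41976

41976


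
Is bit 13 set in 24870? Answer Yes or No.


0b110000100100110, bit 13 = 1. Yes

Yes


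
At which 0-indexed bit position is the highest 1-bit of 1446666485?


0b1010110001110100110000011110101. Highest set bit at position 30

30


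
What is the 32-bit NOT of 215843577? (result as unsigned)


~0b1100110111011000001011111001 = 0b11110011001000100111110100000110 = 4079123718 (32-bit unsigned)

4079123718


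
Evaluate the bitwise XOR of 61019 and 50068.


0b1110111001011011 ^ 0b1100001110010100 = 0b10110111001111 = 11727

11727


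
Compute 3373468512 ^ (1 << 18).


3373468512 ^ (1 << 18) = 3373468512 ^ 262144 = 3373730656

3373730656


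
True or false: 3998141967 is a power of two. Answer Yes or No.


0b11101110010011101100111000001111. Multiple bits set => No

No


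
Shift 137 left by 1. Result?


0b10001001 << 1 = 0b100010010 = 274

274


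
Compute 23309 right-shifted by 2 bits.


0b101101100001101 >> 2 = 0b1011011000011 = 5827

5827


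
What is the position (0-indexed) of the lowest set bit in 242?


0b11110010. Lowest set bit at position 1

1


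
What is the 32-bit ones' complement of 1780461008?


1780461008 ^ 4294967295 = 2514506287

2514506287


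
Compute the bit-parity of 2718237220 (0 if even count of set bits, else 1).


0b10100010000001010000001000100100 has 8 ones => parity 0

0


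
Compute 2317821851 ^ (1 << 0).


2317821851 ^ (1 << 0) = 2317821851 ^ 1 = 2317821850

2317821850


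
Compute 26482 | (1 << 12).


26482 | (1 << 12) = 26482 | 4096 = 30578

30578


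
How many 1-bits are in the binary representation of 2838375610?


0b10101001001011100010110010111010 has 16 set bits

16


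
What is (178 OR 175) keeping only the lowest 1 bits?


Step 1: 178 | 175 = 191
Step 2: 191 & 1 = 1

1


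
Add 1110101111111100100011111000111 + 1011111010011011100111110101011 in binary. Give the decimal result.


1110101111111100100011111000111 + 1011111010011011100111110101011 = 11010101010011000001011101110010 = 3578533746

3578533746


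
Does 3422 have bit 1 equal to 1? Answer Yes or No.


0b110101011110, bit 1 = 1. Yes

Yes


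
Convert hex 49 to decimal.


49 hex = 73 decimal

73


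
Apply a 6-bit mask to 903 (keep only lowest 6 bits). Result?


903 & 63 = 7

7


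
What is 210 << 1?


0b11010010 << 1 = 0b110100100 = 420

420


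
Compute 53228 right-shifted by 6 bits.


0b1100111111101100 >> 6 = 0b1100111111 = 831

831


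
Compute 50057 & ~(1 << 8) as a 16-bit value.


50057 & ~(1 << 8) = 49801

49801


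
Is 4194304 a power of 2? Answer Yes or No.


0b10000000000000000000000. Only one bit set => Yes

Yes


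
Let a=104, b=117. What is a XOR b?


104 ^ 117 = 29

29


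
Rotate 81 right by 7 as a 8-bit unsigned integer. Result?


Rotate 0b1010001 right by 7 (8-bit) = 0b10100010 = 162

162


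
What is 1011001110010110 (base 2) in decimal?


1011001110010110 in decimal = 45974

45974


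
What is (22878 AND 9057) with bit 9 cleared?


Step 1: 22878 & 9057 = 320
Step 2: 320 & ~(1 << 9) = 320

320


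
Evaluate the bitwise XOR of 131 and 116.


0b10000011 ^ 0b1110100 = 0b11110111 = 247

247


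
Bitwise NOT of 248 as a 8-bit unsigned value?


~0b11111000 = 0b111 = 7 (8-bit unsigned)

7


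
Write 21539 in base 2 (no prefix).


21539 = 101010000100011 in binary

101010000100011


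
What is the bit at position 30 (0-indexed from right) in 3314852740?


0b11000101100101001010001110000100, position 30 = 1

1


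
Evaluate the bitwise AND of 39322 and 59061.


0b1001100110011010 & 0b1110011010110101 = 0b1000000010010000 = 32912

32912


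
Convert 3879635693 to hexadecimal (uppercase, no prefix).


3879635693 = E73E8AED hex

E73E8AED


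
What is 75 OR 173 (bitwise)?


0b1001011 | 0b10101101 = 0b11101111 = 239

239


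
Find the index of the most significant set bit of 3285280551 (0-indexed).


0b11000011110100010110011100100111. Highest set bit at position 31

31


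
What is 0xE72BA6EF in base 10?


E72BA6EF hex = 3878397679 decimal

3878397679


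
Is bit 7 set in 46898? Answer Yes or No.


0b1011011100110010, bit 7 = 0. No

No


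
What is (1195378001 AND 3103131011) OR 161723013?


Step 1: 1195378001 & 3103131011 = 4195585
Step 2: 4195585 | 161723013 = 165918597

165918597


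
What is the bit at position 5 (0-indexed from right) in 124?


0b1111100, position 5 = 1

1


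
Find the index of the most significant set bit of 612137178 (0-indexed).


0b100100011111000111100011011010. Highest set bit at position 29

29


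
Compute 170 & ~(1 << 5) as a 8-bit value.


170 & ~(1 << 5) = 138

138


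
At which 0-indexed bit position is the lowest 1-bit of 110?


0b1101110. Lowest set bit at position 1

1


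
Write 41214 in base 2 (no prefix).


41214 = 1010000011111110 in binary

1010000011111110


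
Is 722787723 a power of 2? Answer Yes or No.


0b101011000101001101110110001011. Multiple bits set => No

No


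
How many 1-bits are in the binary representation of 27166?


0b110101000011110 has 8 set bits

8


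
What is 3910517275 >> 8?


0b11101001000101011100001000011011 >> 8 = 0b111010010001010111000010 = 15275458

15275458


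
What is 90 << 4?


0b1011010 << 4 = 0b10110100000 = 1440

1440


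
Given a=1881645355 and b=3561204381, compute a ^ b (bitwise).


1881645355 ^ 3561204381 = 2758020022

2758020022


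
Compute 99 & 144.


0b1100011 & 0b10010000 = 0b0 = 0

0


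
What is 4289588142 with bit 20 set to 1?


4289588142 | (1 << 20) = 4289588142 | 1048576 = 4290636718

4290636718


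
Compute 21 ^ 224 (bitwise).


0b10101 ^ 0b11100000 = 0b11110101 = 245

245


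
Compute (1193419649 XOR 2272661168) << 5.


Step 1: 1193419649 ^ 2272661168 = 3226742065
Step 2: 3226742065 << 5 = 103255746080

103255746080


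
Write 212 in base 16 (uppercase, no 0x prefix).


212 = D4 hex

D4


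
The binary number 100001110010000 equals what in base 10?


100001110010000 in decimal = 17296

17296


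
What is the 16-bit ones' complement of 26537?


26537 ^ 65535 = 38998

38998


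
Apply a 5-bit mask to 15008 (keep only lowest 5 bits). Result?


15008 & 31 = 0

0


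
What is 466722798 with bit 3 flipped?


466722798 ^ (1 << 3) = 466722798 ^ 8 = 466722790

466722790


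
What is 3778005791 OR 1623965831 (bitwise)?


0b11100001001011111100101100011111 | 0b1100000110010111100000010000111 = 0b11100001111011111100101110011111 = 3790588831

3790588831


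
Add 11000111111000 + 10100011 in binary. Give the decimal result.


11000111111000 + 10100011 = 11001010011011 = 12955

12955


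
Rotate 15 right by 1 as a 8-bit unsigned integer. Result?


Rotate 0b1111 right by 1 (8-bit) = 0b10000111 = 135

135


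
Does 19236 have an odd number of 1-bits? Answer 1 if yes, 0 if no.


0b100101100100100 has 6 ones => parity 0

0


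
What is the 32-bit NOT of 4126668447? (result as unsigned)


~0b11110101111101111111011010011111 = 0b1010000010000000100101100000 = 168298848 (32-bit unsigned)

168298848


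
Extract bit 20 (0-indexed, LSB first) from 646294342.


0b100110100001011010101101000110, position 20 = 0

0


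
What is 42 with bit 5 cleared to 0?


42 & ~(1 << 5) = 10

10


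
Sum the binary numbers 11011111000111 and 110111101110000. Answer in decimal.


11011111000111 + 110111101110000 = 1010011100110111 = 42807

42807


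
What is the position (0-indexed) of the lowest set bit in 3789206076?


0b11100001110110101011001000111100. Lowest set bit at position 2

2


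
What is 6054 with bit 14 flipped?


6054 ^ (1 << 14) = 6054 ^ 16384 = 22438

22438


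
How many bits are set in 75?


0b1001011 has 4 set bits

4


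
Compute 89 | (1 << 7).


89 | (1 << 7) = 89 | 128 = 217

217


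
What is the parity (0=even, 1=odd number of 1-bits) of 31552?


0b111101101000000 has 7 ones => parity 1

1


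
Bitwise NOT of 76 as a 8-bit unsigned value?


~0b1001100 = 0b10110011 = 179 (8-bit unsigned)

179


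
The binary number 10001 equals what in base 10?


10001 in decimal = 17

17


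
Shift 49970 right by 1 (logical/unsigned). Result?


0b1100001100110010 >> 1 = 0b110000110011001 = 24985

24985


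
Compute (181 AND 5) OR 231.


Step 1: 181 & 5 = 5
Step 2: 5 | 231 = 231

231


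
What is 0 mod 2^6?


0 & 63 = 0

0


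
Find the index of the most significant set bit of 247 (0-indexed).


0b11110111. Highest set bit at position 7

7


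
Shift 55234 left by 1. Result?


0b1101011111000010 << 1 = 0b11010111110000100 = 110468

110468


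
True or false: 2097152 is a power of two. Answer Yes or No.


0b1000000000000000000000. Only one bit set => Yes

Yes


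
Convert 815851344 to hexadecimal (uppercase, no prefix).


815851344 = 30A0E750 hex

30A0E750


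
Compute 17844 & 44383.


0b100010110110100 & 0b1010110101011111 = 0b10100010100 = 1300

1300


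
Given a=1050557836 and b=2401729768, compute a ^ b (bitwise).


1050557836 ^ 2401729768 = 2981708132

2981708132


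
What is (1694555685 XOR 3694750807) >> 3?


Step 1: 1694555685 ^ 3694750807 = 3107566194
Step 2: 3107566194 >> 3 = 388445774

388445774


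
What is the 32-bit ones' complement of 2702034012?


2702034012 ^ 4294967295 = 1592933283

1592933283


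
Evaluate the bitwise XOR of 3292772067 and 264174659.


0b11000100010000111011011011100011 ^ 0b1111101111101111110001000011 = 0b11001011111111010100101010100000 = 3422374560

3422374560


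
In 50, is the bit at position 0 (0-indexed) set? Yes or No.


0b110010, bit 0 = 0. No

No


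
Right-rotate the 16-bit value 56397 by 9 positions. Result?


Rotate 0b1101110001001101 right by 9 (16-bit) = 0b10011011101110 = 9966

9966


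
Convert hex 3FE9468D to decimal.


3FE9468D hex = 1072252557 decimal

1072252557


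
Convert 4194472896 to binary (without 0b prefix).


4194472896 = 11111010000000101001001111000000 in binary

11111010000000101001001111000000


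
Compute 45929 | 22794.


0b1011001101101001 | 0b101100100001010 = 0b1111101101101011 = 64363

64363


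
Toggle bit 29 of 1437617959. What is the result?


1437617959 ^ (1 << 29) = 1437617959 ^ 536870912 = 1974488871

1974488871


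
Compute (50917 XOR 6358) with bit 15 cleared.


Step 1: 50917 ^ 6358 = 56883
Step 2: 56883 & ~(1 << 15) = 24115

24115


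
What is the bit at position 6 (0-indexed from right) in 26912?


0b110100100100000, position 6 = 0

0


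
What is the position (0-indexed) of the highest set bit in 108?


0b1101100. Highest set bit at position 6

6


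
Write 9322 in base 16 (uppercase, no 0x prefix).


9322 = 246A hex

246A


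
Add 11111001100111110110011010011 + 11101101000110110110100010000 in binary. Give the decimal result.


11111001100111110110011010011 + 11101101000110110110100010000 = 111100110101110101100111100011 = 1020746211

1020746211


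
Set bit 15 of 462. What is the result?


462 | (1 << 15) = 462 | 32768 = 33230

33230


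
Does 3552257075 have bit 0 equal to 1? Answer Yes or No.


0b11010011101110110010010000110011, bit 0 = 1. Yes

Yes


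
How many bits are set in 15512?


0b11110010011000 has 7 set bits

7


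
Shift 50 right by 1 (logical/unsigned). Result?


0b110010 >> 1 = 0b11001 = 25

25


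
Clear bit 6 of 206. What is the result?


206 & ~(1 << 6) = 142

142


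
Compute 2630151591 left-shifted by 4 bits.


0b10011100110001001110110110100111 << 4 = 0b100111001100010011101101101001110000 = 42082425456

42082425456


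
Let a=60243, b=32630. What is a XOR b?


60243 ^ 32630 = 37925

37925


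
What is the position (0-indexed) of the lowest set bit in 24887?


0b110000100110111. Lowest set bit at position 0

0


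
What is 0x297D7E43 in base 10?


297D7E43 hex = 696090179 decimal

696090179


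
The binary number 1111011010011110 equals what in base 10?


1111011010011110 in decimal = 63134

63134


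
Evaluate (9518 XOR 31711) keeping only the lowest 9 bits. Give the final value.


Step 1: 9518 ^ 31711 = 24305
Step 2: 24305 & 511 = 241

241


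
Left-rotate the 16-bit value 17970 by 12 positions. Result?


Rotate 0b100011000110010 left by 12 (16-bit) = 0b10010001100011 = 9315

9315


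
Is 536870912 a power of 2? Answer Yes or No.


0b100000000000000000000000000000. Only one bit set => Yes

Yes


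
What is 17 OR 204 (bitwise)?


0b10001 | 0b11001100 = 0b11011101 = 221

221


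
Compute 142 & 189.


0b10001110 & 0b10111101 = 0b10001100 = 140

140


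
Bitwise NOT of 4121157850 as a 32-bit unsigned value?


~0b11110101101000111110000011011010 = 0b1010010111000001111100100101 = 173809445 (32-bit unsigned)

173809445


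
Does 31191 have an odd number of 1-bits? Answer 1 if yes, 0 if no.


0b111100111010111 has 11 ones => parity 1

1


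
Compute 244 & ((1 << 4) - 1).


244 & 15 = 4

4


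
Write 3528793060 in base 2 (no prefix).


3528793060 = 11010010010101010001101111100100 in binary

11010010010101010001101111100100


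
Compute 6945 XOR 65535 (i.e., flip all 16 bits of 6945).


6945 ^ 65535 = 58590

58590


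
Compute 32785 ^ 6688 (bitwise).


0b1000000000010001 ^ 0b1101000100000 = 0b1001101000110001 = 39473

39473


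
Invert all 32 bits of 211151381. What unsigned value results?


211151381 ^ 4294967295 = 4083815914

4083815914


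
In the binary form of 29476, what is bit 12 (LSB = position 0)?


0b111001100100100, position 12 = 1

1


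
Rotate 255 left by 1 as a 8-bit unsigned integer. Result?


Rotate 0b11111111 left by 1 (8-bit) = 0b11111111 = 255

255


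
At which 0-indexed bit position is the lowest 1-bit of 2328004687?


0b10001010110000101000100001001111. Lowest set bit at position 0

0


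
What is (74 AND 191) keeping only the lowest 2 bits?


Step 1: 74 & 191 = 10
Step 2: 10 & 3 = 2

2


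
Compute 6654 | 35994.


0b1100111111110 | 0b1000110010011010 = 0b1001110111111110 = 40446

40446


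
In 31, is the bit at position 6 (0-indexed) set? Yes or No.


0b11111, bit 6 = 0. No

No


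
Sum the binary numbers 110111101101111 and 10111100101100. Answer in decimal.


110111101101111 + 10111100101100 = 1001111010011011 = 40603

40603


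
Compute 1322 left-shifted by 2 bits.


0b10100101010 << 2 = 0b1010010101000 = 5288

5288


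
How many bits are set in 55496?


0b1101100011001000 has 7 set bits

7


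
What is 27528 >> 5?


0b110101110001000 >> 5 = 0b1101011100 = 860

860


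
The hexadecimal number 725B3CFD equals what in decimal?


725B3CFD hex = 1918582013 decimal

1918582013


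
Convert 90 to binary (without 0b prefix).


90 = 1011010 in binary

1011010


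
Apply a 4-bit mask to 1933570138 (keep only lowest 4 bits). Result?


1933570138 & 15 = 10

10


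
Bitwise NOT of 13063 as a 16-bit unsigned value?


~0b11001100000111 = 0b1100110011111000 = 52472 (16-bit unsigned)

52472


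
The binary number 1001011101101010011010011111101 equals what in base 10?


1001011101101010011010011111101 in decimal = 1270166781

1270166781


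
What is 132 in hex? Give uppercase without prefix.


132 = 84 hex

84


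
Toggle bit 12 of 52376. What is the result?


52376 ^ (1 << 12) = 52376 ^ 4096 = 56472

56472


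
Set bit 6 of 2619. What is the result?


2619 | (1 << 6) = 2619 | 64 = 2683

2683


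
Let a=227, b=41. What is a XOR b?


227 ^ 41 = 202

202


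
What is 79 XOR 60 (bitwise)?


0b1001111 ^ 0b111100 = 0b1110011 = 115

115


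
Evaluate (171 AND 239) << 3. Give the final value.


Step 1: 171 & 239 = 171
Step 2: 171 << 3 = 1368

1368


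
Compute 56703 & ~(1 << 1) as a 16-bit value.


56703 & ~(1 << 1) = 56701

56701


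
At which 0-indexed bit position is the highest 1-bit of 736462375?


0b101011111001011000011000100111. Highest set bit at position 29

29


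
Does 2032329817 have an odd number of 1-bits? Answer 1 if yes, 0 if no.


0b1111001001000101110010001011001 has 15 ones => parity 1

1


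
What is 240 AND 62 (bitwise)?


0b11110000 & 0b111110 = 0b110000 = 48

48


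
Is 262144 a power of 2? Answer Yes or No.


0b1000000000000000000. Only one bit set => Yes

Yes


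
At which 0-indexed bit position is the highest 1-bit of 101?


0b1100101. Highest set bit at position 6

6


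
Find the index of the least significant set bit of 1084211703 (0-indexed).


0b1000000100111111100000111110111. Lowest set bit at position 0

0


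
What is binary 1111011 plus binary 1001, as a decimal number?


1111011 + 1001 = 10000100 = 132

132


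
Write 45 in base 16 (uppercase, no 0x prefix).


45 = 2D hex

2D


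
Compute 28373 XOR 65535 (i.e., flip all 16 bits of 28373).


28373 ^ 65535 = 37162

37162


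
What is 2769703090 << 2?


0b10100101000101100101000010110010 << 2 = 0b1010010100010110010100001011001000 = 11078812360

11078812360


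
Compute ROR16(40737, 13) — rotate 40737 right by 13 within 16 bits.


Rotate 0b1001111100100001 right by 13 (16-bit) = 0b1111100100001100 = 63756

63756


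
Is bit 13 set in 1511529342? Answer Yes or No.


0b1011010000110000001101101111110, bit 13 = 0. No

No


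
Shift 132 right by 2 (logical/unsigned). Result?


0b10000100 >> 2 = 0b100001 = 33

33


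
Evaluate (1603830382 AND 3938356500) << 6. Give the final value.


Step 1: 1603830382 & 3938356500 = 1251508228
Step 2: 1251508228 << 6 = 80096526592

80096526592


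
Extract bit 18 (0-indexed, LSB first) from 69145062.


0b100000111110001000111100110, position 18 = 1

1


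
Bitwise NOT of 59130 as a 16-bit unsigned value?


~0b1110011011111010 = 0b1100100000101 = 6405 (16-bit unsigned)

6405


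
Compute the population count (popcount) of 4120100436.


0b11110101100100111011111001010100 has 19 set bits

19


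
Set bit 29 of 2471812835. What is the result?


2471812835 | (1 << 29) = 2471812835 | 536870912 = 3008683747

3008683747


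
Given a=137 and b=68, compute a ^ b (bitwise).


137 ^ 68 = 205

205


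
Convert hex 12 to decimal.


12 hex = 18 decimal

18


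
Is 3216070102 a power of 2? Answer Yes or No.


0b10111111101100010101010111010110. Multiple bits set => No

No


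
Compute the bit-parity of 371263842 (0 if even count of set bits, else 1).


0b10110001000010000100101100010 has 10 ones => parity 0

0


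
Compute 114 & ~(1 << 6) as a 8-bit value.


114 & ~(1 << 6) = 50

50


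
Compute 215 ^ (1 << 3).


215 ^ (1 << 3) = 215 ^ 8 = 223

223


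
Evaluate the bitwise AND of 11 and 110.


0b1011 & 0b1101110 = 0b1010 = 10

10


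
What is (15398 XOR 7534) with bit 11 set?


Step 1: 15398 ^ 7534 = 8520
Step 2: 8520 | (1 << 11) = 8520 | 2048 = 10568

10568


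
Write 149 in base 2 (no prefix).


149 = 10010101 in binary

10010101


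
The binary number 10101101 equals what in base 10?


10101101 in decimal = 173

173


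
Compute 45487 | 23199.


0b1011000110101111 | 0b101101010011111 = 0b1111101110111111 = 64447

64447


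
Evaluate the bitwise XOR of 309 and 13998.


0b100110101 ^ 0b11011010101110 = 0b11011110011011 = 14235

14235


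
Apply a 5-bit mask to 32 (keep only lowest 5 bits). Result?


32 & 31 = 0

0


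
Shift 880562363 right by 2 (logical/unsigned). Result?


0b110100011111000101000010111011 >> 2 = 0b1101000111110001010000101110 = 220140590

220140590


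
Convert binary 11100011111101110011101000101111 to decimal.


11100011111101110011101000101111 in decimal = 3824630319

3824630319


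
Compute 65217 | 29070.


0b1111111011000001 | 0b111000110001110 = 0b1111111111001111 = 65487

65487


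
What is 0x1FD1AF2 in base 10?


1FD1AF2 hex = 33364722 decimal

33364722


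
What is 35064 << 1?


0b1000100011111000 << 1 = 0b10001000111110000 = 70128

70128


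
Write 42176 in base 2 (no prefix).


42176 = 1010010011000000 in binary

1010010011000000


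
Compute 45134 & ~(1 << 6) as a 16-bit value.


45134 & ~(1 << 6) = 45070

45070


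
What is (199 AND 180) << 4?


Step 1: 199 & 180 = 132
Step 2: 132 << 4 = 2112

2112


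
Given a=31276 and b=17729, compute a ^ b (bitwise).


31276 ^ 17729 = 16237

16237


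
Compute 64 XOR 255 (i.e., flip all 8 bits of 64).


64 ^ 255 = 191

191


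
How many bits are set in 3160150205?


0b10111100010111000001000010111101 has 16 set bits

16


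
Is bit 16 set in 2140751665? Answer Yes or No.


0b1111111100110010100011100110001, bit 16 = 1. Yes

Yes


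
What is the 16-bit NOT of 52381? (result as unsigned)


~0b1100110010011101 = 0b11001101100010 = 13154 (16-bit unsigned)

13154


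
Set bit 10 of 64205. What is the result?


64205 | (1 << 10) = 64205 | 1024 = 65229

65229


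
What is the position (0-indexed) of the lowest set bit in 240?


0b11110000. Lowest set bit at position 4

4


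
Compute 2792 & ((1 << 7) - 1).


2792 & 127 = 104

104


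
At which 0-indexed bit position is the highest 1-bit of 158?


0b10011110. Highest set bit at position 7

7


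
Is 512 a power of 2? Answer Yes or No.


0b1000000000. Only one bit set => Yes

Yes


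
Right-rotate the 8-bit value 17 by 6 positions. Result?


Rotate 0b10001 right by 6 (8-bit) = 0b1000100 = 68

68


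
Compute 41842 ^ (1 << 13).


41842 ^ (1 << 13) = 41842 ^ 8192 = 33650

33650


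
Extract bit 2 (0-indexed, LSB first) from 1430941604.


0b1010101010010100110111110100100, position 2 = 1

1


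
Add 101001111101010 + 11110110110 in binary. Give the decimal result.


101001111101010 + 11110110110 = 101101110100000 = 23456

23456


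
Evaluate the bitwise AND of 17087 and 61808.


0b100001010111111 & 0b1111000101110000 = 0b100000000110000 = 16432

16432


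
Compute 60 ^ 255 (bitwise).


0b111100 ^ 0b11111111 = 0b11000011 = 195

195


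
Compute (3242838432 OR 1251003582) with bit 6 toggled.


Step 1: 3242838432 | 1251003582 = 3420048830
Step 2: 3420048830 ^ (1 << 6) = 3420048830 ^ 64 = 3420048894

3420048894


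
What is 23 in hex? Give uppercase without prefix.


23 = 17 hex

17


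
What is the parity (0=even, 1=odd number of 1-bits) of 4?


0b100 has 1 ones => parity 1

1


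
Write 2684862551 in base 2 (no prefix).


2684862551 = 10100000000001111100000001010111 in binary

10100000000001111100000001010111


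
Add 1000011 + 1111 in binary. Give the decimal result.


1000011 + 1111 = 1010010 = 82

82


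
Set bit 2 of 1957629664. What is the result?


1957629664 | (1 << 2) = 1957629664 | 4 = 1957629668

1957629668


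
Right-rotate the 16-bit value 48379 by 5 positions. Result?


Rotate 0b1011110011111011 right by 5 (16-bit) = 0b1101110111100111 = 56807

56807


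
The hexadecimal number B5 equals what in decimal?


B5 hex = 181 decimal

181


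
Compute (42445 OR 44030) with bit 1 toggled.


Step 1: 42445 | 44030 = 45055
Step 2: 45055 ^ (1 << 1) = 45055 ^ 2 = 45053

45053


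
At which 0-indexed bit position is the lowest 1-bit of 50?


0b110010. Lowest set bit at position 1

1


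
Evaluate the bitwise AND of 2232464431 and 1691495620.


0b10000101000100001011010000101111 & 0b1100100110100100010110011000100 = 0b100000100000010010000000100 = 68166660

68166660


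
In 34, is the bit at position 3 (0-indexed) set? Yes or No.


0b100010, bit 3 = 0. No

No


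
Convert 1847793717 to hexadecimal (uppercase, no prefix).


1847793717 = 6E231835 hex

6E231835


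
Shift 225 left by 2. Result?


0b11100001 << 2 = 0b1110000100 = 900

900


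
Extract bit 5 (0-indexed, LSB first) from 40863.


0b1001111110011111, position 5 = 0

0


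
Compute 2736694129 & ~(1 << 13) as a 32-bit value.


2736694129 & ~(1 << 13) = 2736685937

2736685937


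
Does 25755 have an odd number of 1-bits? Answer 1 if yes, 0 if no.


0b110010010011011 has 8 ones => parity 0

0


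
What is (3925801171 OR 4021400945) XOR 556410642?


Step 1: 3925801171 | 4021400945 = 4026531315
Step 2: 4026531315 ^ 556410642 = 3470121697

3470121697


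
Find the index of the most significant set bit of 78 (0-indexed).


0b1001110. Highest set bit at position 6

6


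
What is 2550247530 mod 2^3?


2550247530 & 7 = 2

2


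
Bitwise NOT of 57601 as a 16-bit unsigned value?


~0b1110000100000001 = 0b1111011111110 = 7934 (16-bit unsigned)

7934


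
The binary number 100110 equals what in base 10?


100110 in decimal = 38

38


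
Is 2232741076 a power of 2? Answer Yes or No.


0b10000101000101001110110011010100. Multiple bits set => No

No


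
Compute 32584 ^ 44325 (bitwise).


0b111111101001000 ^ 0b1010110100100101 = 0b1101001001101101 = 53869

53869


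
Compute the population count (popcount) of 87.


0b1010111 has 5 set bits

5


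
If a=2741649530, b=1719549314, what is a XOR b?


2741649530 ^ 1719549314 = 3306454520

3306454520


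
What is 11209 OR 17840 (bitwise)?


0b10101111001001 | 0b100010110110000 = 0b110111111111001 = 28665

28665


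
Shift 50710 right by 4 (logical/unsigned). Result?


0b1100011000010110 >> 4 = 0b110001100001 = 3169

3169


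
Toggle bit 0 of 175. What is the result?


175 ^ (1 << 0) = 175 ^ 1 = 174

174


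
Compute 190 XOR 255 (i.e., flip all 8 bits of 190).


190 ^ 255 = 65

65


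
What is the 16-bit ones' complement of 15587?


15587 ^ 65535 = 49948

49948


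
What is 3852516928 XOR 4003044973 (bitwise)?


0b11100101101000001011111001000000 ^ 0b11101110100110011001111001101101 = 0b1011001110010010000000101101 = 188293165

188293165


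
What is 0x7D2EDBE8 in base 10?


7D2EDBE8 hex = 2100222952 decimal

2100222952


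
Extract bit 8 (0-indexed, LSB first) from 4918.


0b1001100110110, position 8 = 1

1


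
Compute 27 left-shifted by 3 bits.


0b11011 << 3 = 0b11011000 = 216

216


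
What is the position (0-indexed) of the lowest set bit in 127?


0b1111111. Lowest set bit at position 0

0


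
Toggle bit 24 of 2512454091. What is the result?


2512454091 ^ (1 << 24) = 2512454091 ^ 16777216 = 2495676875

2495676875


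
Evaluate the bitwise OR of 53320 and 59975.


0b1101000001001000 | 0b1110101001000111 = 0b1111101001001111 = 64079

64079


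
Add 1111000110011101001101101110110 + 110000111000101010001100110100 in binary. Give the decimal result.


1111000110011101001101101110110 + 110000111000101010001100110100 = 10101001101100010011111010101010 = 2846965418

2846965418


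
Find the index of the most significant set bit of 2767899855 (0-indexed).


0b10100100111110101100110011001111. Highest set bit at position 31

31


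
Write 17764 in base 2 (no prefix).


17764 = 100010101100100 in binary

100010101100100


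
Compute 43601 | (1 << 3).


43601 | (1 << 3) = 43601 | 8 = 43609

43609


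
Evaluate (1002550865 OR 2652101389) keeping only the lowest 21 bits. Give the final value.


Step 1: 1002550865 | 2652101389 = 3218341725
Step 2: 3218341725 & 2097151 = 1310557

1310557


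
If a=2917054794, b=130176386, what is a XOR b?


2917054794 ^ 130176386 = 2854022344

2854022344


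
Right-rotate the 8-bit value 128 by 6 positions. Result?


Rotate 0b10000000 right by 6 (8-bit) = 0b10 = 2

2


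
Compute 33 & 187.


0b100001 & 0b10111011 = 0b100001 = 33

33


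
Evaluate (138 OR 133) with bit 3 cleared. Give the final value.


Step 1: 138 | 133 = 143
Step 2: 143 & ~(1 << 3) = 135

135


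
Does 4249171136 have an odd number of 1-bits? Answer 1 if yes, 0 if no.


0b11111101010001010011010011000000 has 15 ones => parity 1

1


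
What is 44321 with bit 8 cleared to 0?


44321 & ~(1 << 8) = 44065

44065


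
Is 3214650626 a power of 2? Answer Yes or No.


0b10111111100110111010110100000010. Multiple bits set => No

No


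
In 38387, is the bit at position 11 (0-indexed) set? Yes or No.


0b1001010111110011, bit 11 = 0. No

No


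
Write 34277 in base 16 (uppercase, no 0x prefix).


34277 = 85E5 hex

85E5


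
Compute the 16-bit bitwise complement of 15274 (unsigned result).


~0b11101110101010 = 0b1100010001010101 = 50261 (16-bit unsigned)

50261


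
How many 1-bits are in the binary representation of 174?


0b10101110 has 5 set bits

5


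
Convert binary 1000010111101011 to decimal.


1000010111101011 in decimal = 34283

34283


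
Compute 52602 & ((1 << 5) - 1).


52602 & 31 = 26

26


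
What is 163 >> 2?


0b10100011 >> 2 = 0b101000 = 40

40


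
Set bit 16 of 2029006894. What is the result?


2029006894 | (1 << 16) = 2029006894 | 65536 = 2029072430

2029072430


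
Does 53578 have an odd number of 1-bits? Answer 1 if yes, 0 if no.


0b1101000101001010 has 7 ones => parity 1

1


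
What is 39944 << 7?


0b1001110000001000 << 7 = 0b10011100000010000000000 = 5112832

5112832


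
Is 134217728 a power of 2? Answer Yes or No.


0b1000000000000000000000000000. Only one bit set => Yes

Yes


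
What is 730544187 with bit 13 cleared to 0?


730544187 & ~(1 << 13) = 730535995

730535995


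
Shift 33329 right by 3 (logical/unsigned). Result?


0b1000001000110001 >> 3 = 0b1000001000110 = 4166

4166


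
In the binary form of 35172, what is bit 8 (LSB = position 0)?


0b1000100101100100, position 8 = 1

1


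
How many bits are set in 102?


0b1100110 has 4 set bits

4


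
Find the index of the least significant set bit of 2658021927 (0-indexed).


0b10011110011011100011001000100111. Lowest set bit at position 0

0


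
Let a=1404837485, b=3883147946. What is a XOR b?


1404837485 ^ 3883147946 = 3033021639

3033021639


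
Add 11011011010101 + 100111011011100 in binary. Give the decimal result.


11011011010101 + 100111011011100 = 1000010110110001 = 34225

34225


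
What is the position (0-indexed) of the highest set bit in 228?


0b11100100. Highest set bit at position 7

7


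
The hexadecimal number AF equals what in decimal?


AF hex = 175 decimal

175


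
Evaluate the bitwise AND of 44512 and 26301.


0b1010110111100000 & 0b110011010111101 = 0b10010010100000 = 9376

9376


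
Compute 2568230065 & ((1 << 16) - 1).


2568230065 & 65535 = 5297

5297


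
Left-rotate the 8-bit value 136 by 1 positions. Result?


Rotate 0b10001000 left by 1 (8-bit) = 0b10001 = 17

17


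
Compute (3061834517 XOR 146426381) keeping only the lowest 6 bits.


Step 1: 3061834517 ^ 146426381 = 3200624920
Step 2: 3200624920 & 63 = 24

24


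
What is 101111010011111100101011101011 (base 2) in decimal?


101111010011111100101011101011 in decimal = 793758443

793758443


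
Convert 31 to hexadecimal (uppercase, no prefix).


31 = 1F hex

1F


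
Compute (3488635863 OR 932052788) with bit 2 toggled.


Step 1: 3488635863 | 932052788 = 4294836215
Step 2: 4294836215 ^ (1 << 2) = 4294836215 ^ 4 = 4294836211

4294836211


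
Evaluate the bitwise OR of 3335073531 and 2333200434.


0b11000110110010010010111011111011 | 0b10001011000100011101000000110010 = 0b11001111110110011111111011111011 = 3487170299

3487170299


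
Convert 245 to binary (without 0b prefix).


245 = 11110101 in binary

11110101


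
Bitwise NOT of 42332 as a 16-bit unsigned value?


~0b1010010101011100 = 0b101101010100011 = 23203 (16-bit unsigned)

23203


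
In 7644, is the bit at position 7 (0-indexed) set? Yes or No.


0b1110111011100, bit 7 = 1. Yes

Yes


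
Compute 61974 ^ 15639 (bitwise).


0b1111001000010110 ^ 0b11110100010111 = 0b1100111100000001 = 52993

52993


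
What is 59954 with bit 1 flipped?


59954 ^ (1 << 1) = 59954 ^ 2 = 59952

59952


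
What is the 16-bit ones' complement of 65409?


65409 ^ 65535 = 126

126


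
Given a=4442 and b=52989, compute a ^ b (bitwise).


4442 ^ 52989 = 57255

57255


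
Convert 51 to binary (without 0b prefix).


51 = 110011 in binary

110011


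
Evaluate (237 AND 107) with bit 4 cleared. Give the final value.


Step 1: 237 & 107 = 105
Step 2: 105 & ~(1 << 4) = 105

105


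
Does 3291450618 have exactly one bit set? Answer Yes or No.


0b11000100001011111000110011111010. Multiple bits set => No

No


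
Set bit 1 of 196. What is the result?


196 | (1 << 1) = 196 | 2 = 198

198


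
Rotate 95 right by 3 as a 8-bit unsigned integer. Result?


Rotate 0b1011111 right by 3 (8-bit) = 0b11101011 = 235

235


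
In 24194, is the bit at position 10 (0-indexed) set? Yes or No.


0b101111010000010, bit 10 = 1. Yes

Yes


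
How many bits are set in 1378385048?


0b1010010001010000111110010011000 has 13 set bits

13


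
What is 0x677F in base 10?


677F hex = 26495 decimal

26495


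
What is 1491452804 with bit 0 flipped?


1491452804 ^ (1 << 0) = 1491452804 ^ 1 = 1491452805

1491452805


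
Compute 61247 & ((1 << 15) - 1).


61247 & 32767 = 28479

28479
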